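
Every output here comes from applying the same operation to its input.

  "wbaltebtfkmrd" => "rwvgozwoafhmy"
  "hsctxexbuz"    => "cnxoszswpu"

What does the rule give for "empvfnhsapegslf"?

What's happening: shift every letter 5 places backward in the alphabet (wrapping around).
For "empvfnhsapegslf" the result is "zhkqaicnvkzbnga".

zhkqaicnvkzbnga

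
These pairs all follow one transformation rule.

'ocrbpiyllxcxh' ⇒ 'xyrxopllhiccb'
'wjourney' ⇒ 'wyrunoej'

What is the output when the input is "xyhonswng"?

xyswnohng

Rule — sort the characters into reverse alphabetical order, then swap each adjacent pair of characters (1↔2, 3↔4, ...).
Doing the same to "xyhonswng": "xyswnohng".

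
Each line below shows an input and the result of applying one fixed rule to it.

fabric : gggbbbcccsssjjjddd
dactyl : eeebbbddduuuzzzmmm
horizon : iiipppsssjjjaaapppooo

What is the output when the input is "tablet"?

The rule is to shift every letter 1 place forward in the alphabet (wrapping around), then repeat every character 3 times.
"tablet" → "ubcmfu" → "uuubbbcccmmmfffuuu".

uuubbbcccmmmfffuuu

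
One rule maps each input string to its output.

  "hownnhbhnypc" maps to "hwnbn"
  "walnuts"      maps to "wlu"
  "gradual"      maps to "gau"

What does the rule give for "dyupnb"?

The pattern: keep every other character starting from the first (positions 1st, 3rd, 5th, ...), then delete the last character.
On "dyupnb": the first step gives "dun", and the second then gives "du".

du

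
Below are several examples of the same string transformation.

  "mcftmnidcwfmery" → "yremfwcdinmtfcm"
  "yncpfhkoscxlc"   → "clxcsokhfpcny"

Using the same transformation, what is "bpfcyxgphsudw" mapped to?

The rule is to reverse the string.
Applying that to "bpfcyxgphsudw" gives "wdushpgxycfpb".

wdushpgxycfpb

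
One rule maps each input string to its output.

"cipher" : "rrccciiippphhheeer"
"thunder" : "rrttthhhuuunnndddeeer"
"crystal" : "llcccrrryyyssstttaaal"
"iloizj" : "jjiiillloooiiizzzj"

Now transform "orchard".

ddooorrrccchhhaaarrrd

The transformation: repeat every character 3 times, then move the last 2 characters to the front (rotate right by 2).
On "orchard": the first step gives "ooorrrccchhhaaarrrddd", and the second then gives "ddooorrrccchhhaaarrrd".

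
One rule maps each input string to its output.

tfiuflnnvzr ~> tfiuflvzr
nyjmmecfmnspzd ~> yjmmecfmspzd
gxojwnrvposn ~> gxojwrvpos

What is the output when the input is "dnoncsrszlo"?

docsrszlo

The pattern: remove every "n".
So "dnoncsrszlo" becomes "docsrszlo".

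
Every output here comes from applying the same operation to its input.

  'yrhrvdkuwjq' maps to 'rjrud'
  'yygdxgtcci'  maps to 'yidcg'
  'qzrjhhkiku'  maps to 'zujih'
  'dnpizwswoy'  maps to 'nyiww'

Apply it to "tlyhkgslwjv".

ljhlg

The pattern: keep every other character starting from the second (positions 2nd, 4th, 6th, ...), then take characters alternately from the front and the back (1st, last, 2nd, 2nd-last, ...).
"tlyhkgslwjv" → "lhglj" → "ljhlg".
(Check on "yygdxgtcci": → "ydgci" → "yidcg" ✓)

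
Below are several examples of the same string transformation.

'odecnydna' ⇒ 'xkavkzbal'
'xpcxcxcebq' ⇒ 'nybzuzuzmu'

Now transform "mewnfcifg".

In each case the input is transformed by: shift every letter 3 places backward in the alphabet (wrapping around), then reverse the string.
For "mewnfcifg" the result is "dcfzcktbj".

dcfzcktbj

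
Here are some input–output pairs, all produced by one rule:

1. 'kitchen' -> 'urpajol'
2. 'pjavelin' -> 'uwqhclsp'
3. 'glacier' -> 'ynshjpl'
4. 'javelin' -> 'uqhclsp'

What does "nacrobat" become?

The transformation: move the last character to the front, then shift every letter 7 places forward in the alphabet (wrapping around).
Applying both steps to "nacrobat": "tnacroba", then "auhjyvih".
(Check on "javelin": → "njaveli" → "uqhclsp" ✓)

auhjyvih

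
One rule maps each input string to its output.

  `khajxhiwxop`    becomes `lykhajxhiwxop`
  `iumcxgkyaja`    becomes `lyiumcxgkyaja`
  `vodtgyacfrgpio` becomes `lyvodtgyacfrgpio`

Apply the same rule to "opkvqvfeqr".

lyopkvqvfeqr

The pattern: prepend "ly".
Doing the same to "opkvqvfeqr": "lyopkvqvfeqr".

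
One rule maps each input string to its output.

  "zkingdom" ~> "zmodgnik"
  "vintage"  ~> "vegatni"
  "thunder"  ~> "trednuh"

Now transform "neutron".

nnortue

Each output is the input with this applied: reverse the string, then move the last character to the front.
"neutron" → "nortuen" → "nnortue".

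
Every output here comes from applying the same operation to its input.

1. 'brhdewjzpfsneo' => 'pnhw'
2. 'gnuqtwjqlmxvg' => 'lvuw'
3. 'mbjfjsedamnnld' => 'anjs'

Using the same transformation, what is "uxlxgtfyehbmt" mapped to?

The transformation: keep one character in every 3, starting at position 3 (positions 3rd, 6th, 9th, ...), then swap the front and back halves of the string.
Starting from "uxlxgtfyehbmt": after the first operation, "ltem"; after the second, "emlt".

emlt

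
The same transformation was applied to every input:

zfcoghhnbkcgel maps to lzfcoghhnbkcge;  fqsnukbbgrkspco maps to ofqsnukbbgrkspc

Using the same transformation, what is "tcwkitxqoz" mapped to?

ztcwkitxqo

In each case the input is transformed by: move the last character to the front.
"tcwkitxqoz" → "ztcwkitxqo".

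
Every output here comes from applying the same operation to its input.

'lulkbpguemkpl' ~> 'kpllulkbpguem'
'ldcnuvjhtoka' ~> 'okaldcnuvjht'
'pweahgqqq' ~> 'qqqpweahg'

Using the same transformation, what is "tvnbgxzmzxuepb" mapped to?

epbtvnbgxzmzxu

Looking at the pairs, the operation is to move the last 3 characters to the front (rotate right by 3).
Applying that to "tvnbgxzmzxuepb" gives "epbtvnbgxzmzxu".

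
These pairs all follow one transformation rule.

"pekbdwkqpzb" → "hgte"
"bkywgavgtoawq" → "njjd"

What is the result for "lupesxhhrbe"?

xvkh

Looking at the pairs, the operation is to keep one character in every 3, starting at position 2 (positions 2nd, 5th, 8th, ...), then shift every letter 3 places forward in the alphabet (wrapping around).
Applying both steps to "lupesxhhrbe": "ushe", then "xvkh".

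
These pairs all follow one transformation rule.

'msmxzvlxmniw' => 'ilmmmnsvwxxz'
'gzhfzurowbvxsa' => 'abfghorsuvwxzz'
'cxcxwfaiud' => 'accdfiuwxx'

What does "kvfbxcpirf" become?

Each output is the input with this applied: sort the characters into alphabetical order.
Applying that to "kvfbxcpirf" gives "bcffikprvx".

bcffikprvx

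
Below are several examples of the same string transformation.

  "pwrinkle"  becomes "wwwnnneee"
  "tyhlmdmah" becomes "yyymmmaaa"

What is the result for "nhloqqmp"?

hhhqqqppp

The rule is to keep one character in every 3, starting at position 2 (positions 2nd, 5th, 8th, ...), then repeat every character 3 times.
So "nhloqqmp" becomes "hhhqqqppp".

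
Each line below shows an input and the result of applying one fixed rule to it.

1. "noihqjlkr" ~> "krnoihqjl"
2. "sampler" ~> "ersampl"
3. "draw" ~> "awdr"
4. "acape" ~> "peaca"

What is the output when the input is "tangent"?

nttange

In each case the input is transformed by: move the last 2 characters to the front (rotate right by 2).
So "tangent" becomes "nttange".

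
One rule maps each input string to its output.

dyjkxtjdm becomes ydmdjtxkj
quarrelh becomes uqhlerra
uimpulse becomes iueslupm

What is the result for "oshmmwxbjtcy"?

soyctjbxwmmh

The transformation: reverse the string, then move the last 2 characters to the front (rotate right by 2).
"oshmmwxbjtcy" → "yctjbxwmmhso" → "soyctjbxwmmh".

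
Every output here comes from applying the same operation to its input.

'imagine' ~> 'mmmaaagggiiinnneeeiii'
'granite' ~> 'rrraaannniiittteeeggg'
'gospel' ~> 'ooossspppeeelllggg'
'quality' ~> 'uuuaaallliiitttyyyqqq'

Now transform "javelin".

aaavvveeellliiinnnjjj

The rule is to repeat every character 3 times, then move the first 3 characters to the end (rotate left by 3).
Applying both steps to "javelin": "jjjaaavvveeellliiinnn", then "aaavvveeellliiinnnjjj".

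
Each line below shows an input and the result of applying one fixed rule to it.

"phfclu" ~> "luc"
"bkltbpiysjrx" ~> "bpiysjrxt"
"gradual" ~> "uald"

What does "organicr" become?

nicra

What's happening: delete the first 3 characters, then move the first character to the end.
Doing the same to "organicr": "nicra".
(Check on "bkltbpiysjrx": → "tbpiysjrx" → "bpiysjrxt" ✓)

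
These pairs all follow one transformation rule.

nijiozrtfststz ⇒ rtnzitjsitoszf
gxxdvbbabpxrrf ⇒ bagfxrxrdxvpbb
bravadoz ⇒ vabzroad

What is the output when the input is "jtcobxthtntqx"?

Rule — take characters alternately from the front and the back (1st, last, 2nd, 2nd-last, ...), then move the last 2 characters to the front (rotate right by 2).
"jtcobxthtntqx" → "jxtqctonbtxht" → "htjxtqctonbtx".

htjxtqctonbtx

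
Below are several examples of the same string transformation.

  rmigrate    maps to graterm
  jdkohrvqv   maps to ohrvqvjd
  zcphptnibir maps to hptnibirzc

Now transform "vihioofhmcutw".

ioofhmcutwvi

The pattern: move the first 3 characters to the end (rotate left by 3), then delete the last character.
"vihioofhmcutw" → "ioofhmcutwvih" → "ioofhmcutwvi".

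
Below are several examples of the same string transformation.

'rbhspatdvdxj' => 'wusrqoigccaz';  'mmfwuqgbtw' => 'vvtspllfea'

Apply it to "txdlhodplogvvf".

wuusonnkkgfecc

What's happening: sort the characters into reverse alphabetical order, then shift every letter 1 place backward in the alphabet (wrapping around).
Applying both steps to "txdlhodplogvvf": "xvvtpoollhgfdd", then "wuusonnkkgfecc".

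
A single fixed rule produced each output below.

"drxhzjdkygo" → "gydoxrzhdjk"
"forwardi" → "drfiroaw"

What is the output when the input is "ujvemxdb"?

Each output is the input with this applied: move the last 3 characters to the front (rotate right by 3), then swap each adjacent pair of characters (1↔2, 3↔4, ...).
For "ujvemxdb", step one produces "xdbujvem"; step two turns that into "dxubvjme".

dxubvjme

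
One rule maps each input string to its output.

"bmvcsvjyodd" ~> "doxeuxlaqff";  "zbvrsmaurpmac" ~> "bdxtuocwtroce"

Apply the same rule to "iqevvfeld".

ksgxxhgnf

The pattern: shift every letter 2 places forward in the alphabet (wrapping around).
Doing the same to "iqevvfeld": "ksgxxhgnf".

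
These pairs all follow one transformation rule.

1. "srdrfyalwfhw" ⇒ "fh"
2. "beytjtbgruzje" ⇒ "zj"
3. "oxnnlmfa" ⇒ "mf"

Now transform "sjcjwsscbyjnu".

jn

Looking at the pairs, the operation is to move the last character to the front, then keep only the last 2 characters.
Working it through for "sjcjwsscbyjnu": intermediate "usjcjwsscbyjn", final "jn".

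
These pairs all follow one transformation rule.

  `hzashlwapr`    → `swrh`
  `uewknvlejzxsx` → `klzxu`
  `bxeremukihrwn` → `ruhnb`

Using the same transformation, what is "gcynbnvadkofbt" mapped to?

nvkbg

The rule is to keep one character in every 3, starting at position 1 (positions 1st, 4th, 7th, ...), then move the first character to the end.
Applying both steps to "gcynbnvadkofbt": "gnvkb", then "nvkbg".
(Check on "bxeremukihrwn": → "bruhn" → "ruhnb" ✓)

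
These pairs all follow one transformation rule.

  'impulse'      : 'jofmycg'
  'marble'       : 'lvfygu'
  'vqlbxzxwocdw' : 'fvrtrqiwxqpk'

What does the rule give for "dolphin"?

What's happening: shift every letter 6 places backward in the alphabet (wrapping around), then move the first 2 characters to the end (rotate left by 2).
"dolphin" → "xifjbch" → "fjbchxi".

fjbchxi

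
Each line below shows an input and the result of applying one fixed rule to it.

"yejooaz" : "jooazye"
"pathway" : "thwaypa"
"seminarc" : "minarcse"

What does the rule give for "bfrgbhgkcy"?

Rule — move the first 2 characters to the end (rotate left by 2).
Applying that to "bfrgbhgkcy" gives "rgbhgkcybf".

rgbhgkcybf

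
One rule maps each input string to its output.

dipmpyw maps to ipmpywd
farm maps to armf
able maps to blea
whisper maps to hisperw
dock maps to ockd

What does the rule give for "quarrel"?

uarrelq

Rule — move the first character to the end.
So "quarrel" becomes "uarrelq".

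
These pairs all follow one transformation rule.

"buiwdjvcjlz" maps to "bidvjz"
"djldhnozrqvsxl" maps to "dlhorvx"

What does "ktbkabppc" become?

The pattern: keep every other character starting from the first (positions 1st, 3rd, 5th, ...).
Doing the same to "ktbkabppc": "kbapc".

kbapc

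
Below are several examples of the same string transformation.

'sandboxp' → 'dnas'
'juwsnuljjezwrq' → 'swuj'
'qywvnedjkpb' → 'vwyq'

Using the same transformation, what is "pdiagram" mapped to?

Looking at the pairs, the operation is to reverse the string, then keep only the last 4 characters.
"pdiagram" → "margaidp" → "aidp".

aidp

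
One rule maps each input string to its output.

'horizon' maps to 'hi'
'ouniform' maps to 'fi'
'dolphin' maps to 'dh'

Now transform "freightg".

ef

The rule is to sort the characters into alphabetical order, then keep only the first 2 characters.
So "freightg" becomes "ef".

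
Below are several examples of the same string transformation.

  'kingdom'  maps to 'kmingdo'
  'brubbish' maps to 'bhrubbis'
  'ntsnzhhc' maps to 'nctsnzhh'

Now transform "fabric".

fcabri

Looking at the pairs, the operation is to swap the first and last characters, then move the last character to the front.
On "fabric": the first step gives "cabrif", and the second then gives "fcabri".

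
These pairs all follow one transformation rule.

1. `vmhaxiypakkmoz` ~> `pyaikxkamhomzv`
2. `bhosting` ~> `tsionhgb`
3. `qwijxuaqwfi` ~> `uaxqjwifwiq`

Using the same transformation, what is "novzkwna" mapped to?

The transformation: take characters alternately from the front and the back (1st, last, 2nd, 2nd-last, ...), then reverse the string.
For "novzkwna", step one produces "naonvwzk"; step two turns that into "kzwvnoan".

kzwvnoan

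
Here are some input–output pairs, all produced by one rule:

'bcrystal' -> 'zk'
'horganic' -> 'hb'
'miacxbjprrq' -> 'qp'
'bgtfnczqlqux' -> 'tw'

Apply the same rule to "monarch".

bg

Rule — shift every letter 1 place backward in the alphabet (wrapping around), then keep only the last 2 characters.
For "monarch", step one produces "lnmzqbg"; step two turns that into "bg".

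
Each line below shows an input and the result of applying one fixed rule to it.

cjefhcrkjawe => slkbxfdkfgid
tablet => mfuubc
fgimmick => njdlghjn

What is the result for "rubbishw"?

jtixsvcc

The pattern: shift every letter 1 place forward in the alphabet (wrapping around), then swap the front and back halves of the string.
"rubbishw" → "svccjtix" → "jtixsvcc".
(Check on "tablet": → "ubcmfu" → "mfuubc" ✓)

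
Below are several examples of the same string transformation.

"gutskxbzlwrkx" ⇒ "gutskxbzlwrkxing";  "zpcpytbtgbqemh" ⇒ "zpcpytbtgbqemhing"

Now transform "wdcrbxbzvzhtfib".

Looking at the pairs, the operation is to append "ing".
"wdcrbxbzvzhtfib" → "wdcrbxbzvzhtfibing".

wdcrbxbzvzhtfibing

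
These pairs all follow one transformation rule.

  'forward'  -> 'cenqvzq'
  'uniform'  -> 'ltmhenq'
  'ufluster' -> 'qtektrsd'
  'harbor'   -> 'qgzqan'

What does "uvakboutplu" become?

Each output is the input with this applied: move the last character to the front, then shift every letter 1 place backward in the alphabet (wrapping around).
Applying both steps to "uvakboutplu": "uuvakboutpl", then "ttuzjantsok".

ttuzjantsok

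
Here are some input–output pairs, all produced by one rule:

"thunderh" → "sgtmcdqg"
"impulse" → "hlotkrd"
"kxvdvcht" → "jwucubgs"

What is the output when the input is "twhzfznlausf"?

svgyeymkztre

The pattern: shift every letter 1 place backward in the alphabet (wrapping around).
"twhzfznlausf" → "svgyeymkztre".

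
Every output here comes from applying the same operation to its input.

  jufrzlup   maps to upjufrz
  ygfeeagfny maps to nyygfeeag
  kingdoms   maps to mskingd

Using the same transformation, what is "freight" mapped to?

htfrei

In each case the input is transformed by: move the last 2 characters to the front (rotate right by 2), then delete the last character.
On "freight": the first step gives "htfreig", and the second then gives "htfrei".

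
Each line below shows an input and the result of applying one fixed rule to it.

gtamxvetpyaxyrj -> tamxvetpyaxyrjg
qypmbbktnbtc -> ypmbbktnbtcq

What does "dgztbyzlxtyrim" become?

The rule is to move the first character to the end.
For "dgztbyzlxtyrim" the result is "gztbyzlxtyrimd".

gztbyzlxtyrimd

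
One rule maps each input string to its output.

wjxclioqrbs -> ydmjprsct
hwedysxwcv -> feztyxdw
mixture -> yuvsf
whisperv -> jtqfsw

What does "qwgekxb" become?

Each output is the input with this applied: shift every letter 1 place forward in the alphabet (wrapping around), then delete the first 2 characters.
On "qwgekxb": the first step gives "rxhflyc", and the second then gives "hflyc".

hflyc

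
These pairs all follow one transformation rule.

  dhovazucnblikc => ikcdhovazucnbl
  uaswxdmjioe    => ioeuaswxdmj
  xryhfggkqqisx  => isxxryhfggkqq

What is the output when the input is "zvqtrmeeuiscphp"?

The pattern: move the last 3 characters to the front (rotate right by 3).
For "zvqtrmeeuiscphp" the result is "phpzvqtrmeeuisc".

phpzvqtrmeeuisc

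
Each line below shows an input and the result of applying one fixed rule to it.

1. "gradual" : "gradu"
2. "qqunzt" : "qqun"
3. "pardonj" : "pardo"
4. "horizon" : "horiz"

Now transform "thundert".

What's happening: delete the last 2 characters.
So "thundert" becomes "thunde".

thunde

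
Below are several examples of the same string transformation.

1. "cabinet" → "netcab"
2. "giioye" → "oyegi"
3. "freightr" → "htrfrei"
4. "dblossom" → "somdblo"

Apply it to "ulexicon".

The transformation: move the last 3 characters to the front (rotate right by 3), then delete the last character.
Applying both steps to "ulexicon": "conulexi", then "conulex".

conulex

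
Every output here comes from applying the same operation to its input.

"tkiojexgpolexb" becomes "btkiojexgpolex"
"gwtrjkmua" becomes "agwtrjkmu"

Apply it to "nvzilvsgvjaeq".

Rule — move the last character to the front.
So "nvzilvsgvjaeq" becomes "qnvzilvsgvjae".

qnvzilvsgvjae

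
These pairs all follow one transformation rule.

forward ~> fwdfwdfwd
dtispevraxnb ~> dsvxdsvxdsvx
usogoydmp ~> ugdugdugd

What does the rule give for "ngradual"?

naanaanaa

The transformation: keep one character in every 3, starting at position 1 (positions 1st, 4th, 7th, ...), then write the whole string 3 times in a row.
For "ngradual", step one produces "naa"; step two turns that into "naanaanaa".
(Check on "usogoydmp": → "ugd" → "ugdugdugd" ✓)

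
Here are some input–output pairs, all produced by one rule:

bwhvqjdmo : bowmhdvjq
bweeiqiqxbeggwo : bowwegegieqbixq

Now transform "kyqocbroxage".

The transformation: take characters alternately from the front and the back (1st, last, 2nd, 2nd-last, ...).
Applying that to "kyqocbroxage" gives "keygqaoxcobr".

keygqaoxcobr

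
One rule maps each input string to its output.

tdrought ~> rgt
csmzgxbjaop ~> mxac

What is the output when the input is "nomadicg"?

min

The transformation: move the first 2 characters to the end (rotate left by 2), then keep one character in every 3, starting at position 1 (positions 1st, 4th, 7th, ...).
So "nomadicg" becomes "min".
(Check on "tdrought": → "roughttd" → "rgt" ✓)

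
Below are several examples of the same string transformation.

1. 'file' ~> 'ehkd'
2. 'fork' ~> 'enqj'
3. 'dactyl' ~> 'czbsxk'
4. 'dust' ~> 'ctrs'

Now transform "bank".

azmj

What's happening: shift every letter 1 place backward in the alphabet (wrapping around).
So "bank" becomes "azmj".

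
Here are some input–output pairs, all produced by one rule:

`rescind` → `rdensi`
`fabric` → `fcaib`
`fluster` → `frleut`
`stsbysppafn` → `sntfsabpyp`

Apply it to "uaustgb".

The pattern: take characters alternately from the front and the back (1st, last, 2nd, 2nd-last, ...), then delete the last character.
On "uaustgb" that produces "ubagut".
(Check on "fluster": → "frleuts" → "frleut" ✓)

ubagut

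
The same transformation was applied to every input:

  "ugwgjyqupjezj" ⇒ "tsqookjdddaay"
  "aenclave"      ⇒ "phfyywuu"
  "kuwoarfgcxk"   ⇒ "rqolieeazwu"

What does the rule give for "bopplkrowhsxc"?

In each case the input is transformed by: sort the characters into reverse alphabetical order, then shift every letter 6 places backward in the alphabet (wrapping around).
For "bopplkrowhsxc", step one produces "xwsrppoolkhcb"; step two turns that into "rqmljjiifebwv".
(Check on "aenclave": → "vnleecaa" → "phfyywuu" ✓)

rqmljjiifebwv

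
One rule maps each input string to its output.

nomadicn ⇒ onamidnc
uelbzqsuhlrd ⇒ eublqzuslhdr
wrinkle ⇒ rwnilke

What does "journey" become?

The transformation: swap each adjacent pair of characters (1↔2, 3↔4, ...).
On "journey" that produces "ojrueny".

ojrueny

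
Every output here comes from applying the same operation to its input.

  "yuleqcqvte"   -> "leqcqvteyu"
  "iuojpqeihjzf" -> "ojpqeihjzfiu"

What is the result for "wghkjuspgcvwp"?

hkjuspgcvwpwg

The transformation: move the first 2 characters to the end (rotate left by 2).
Applying that to "wghkjuspgcvwp" gives "hkjuspgcvwpwg".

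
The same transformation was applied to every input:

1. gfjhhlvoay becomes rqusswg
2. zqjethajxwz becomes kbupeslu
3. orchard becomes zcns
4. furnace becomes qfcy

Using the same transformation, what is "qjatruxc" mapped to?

Each output is the input with this applied: shift every letter 11 places forward in the alphabet (wrapping around), then delete the last 3 characters.
Applying both steps to "qjatruxc": "bulecfin", then "bulec".

bulec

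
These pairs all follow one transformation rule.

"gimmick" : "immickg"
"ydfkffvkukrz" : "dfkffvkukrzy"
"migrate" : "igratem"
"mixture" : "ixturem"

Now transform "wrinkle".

The transformation: move the first character to the end.
"wrinkle" → "rinklew".

rinklew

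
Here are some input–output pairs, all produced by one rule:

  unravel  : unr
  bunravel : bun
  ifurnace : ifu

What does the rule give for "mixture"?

Each output is the input with this applied: keep only the first 3 characters.
Applying that to "mixture" gives "mix".

mix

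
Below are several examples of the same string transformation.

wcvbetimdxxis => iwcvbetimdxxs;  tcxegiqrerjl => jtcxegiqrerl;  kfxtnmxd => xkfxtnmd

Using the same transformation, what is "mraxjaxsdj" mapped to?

Rule — move the last character to the front, then swap the first and last characters.
"mraxjaxsdj" → "jmraxjaxsd" → "dmraxjaxsj".

dmraxjaxsj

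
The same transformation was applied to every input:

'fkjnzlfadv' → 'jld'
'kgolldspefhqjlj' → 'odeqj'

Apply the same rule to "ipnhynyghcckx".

The rule is to keep one character in every 3, starting at position 3 (positions 3rd, 6th, 9th, ...).
"ipnhynyghcckx" → "nnhk".

nnhk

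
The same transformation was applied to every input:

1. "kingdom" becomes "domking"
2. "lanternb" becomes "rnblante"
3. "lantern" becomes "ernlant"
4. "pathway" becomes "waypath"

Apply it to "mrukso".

Rule — move the last 3 characters to the front (rotate right by 3).
"mrukso" → "ksomru".

ksomru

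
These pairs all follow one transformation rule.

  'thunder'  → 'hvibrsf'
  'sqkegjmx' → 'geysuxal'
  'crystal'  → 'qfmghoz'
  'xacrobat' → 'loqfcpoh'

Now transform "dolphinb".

rczdvwbp

Rule — shift every letter 12 places backward in the alphabet (wrapping around).
Doing the same to "dolphinb": "rczdvwbp".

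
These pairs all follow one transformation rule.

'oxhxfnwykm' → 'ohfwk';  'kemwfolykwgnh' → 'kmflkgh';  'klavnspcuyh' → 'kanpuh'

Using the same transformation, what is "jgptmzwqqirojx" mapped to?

The rule is to keep every other character starting from the first (positions 1st, 3rd, 5th, ...).
Applying that to "jgptmzwqqirojx" gives "jpmwqrj".

jpmwqrj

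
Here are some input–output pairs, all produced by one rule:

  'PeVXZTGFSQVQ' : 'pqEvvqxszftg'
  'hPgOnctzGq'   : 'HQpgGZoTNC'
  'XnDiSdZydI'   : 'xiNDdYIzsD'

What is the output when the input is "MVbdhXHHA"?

mavhBhDxH

Looking at the pairs, the operation is to flip the case of every letter, then take characters alternately from the front and the back (1st, last, 2nd, 2nd-last, ...).
On "MVbdhXHHA": the first step gives "mvBDHxhha", and the second then gives "mavhBhDxH".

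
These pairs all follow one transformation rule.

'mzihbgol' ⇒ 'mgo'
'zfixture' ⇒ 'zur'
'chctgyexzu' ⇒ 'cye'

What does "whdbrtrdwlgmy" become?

Each output is the input with this applied: swap each adjacent pair of characters (1↔2, 3↔4, ...), then keep one character in every 3, starting at position 2 (positions 2nd, 5th, 8th, ...).
Starting from "whdbrtrdwlgmy": after the first operation, "hwbdtrdrlwmgy"; after the second, "wtrm".
(Check on "chctgyexzu": → "hctcygxeuz" → "cye" ✓)

wtrm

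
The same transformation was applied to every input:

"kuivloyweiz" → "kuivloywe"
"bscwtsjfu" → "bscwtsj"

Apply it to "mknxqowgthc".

What's happening: delete the last 2 characters.
On "mknxqowgthc" that produces "mknxqowgt".

mknxqowgt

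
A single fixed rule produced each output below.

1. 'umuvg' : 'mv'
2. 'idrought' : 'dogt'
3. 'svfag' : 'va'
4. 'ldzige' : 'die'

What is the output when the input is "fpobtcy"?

pbc

The rule is to keep every other character starting from the second (positions 2nd, 4th, 6th, ...).
Doing the same to "fpobtcy": "pbc".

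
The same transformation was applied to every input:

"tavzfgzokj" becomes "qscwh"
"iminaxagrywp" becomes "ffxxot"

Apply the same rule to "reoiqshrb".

olney

The rule is to shift every letter 3 places backward in the alphabet (wrapping around), then keep every other character starting from the first (positions 1st, 3rd, 5th, ...).
"reoiqshrb" → "oblfnpeoy" → "olney".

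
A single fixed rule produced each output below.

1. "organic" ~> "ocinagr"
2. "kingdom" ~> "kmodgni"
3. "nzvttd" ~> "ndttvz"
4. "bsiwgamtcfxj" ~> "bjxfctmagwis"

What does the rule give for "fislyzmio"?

foimzylsi

The rule is to reverse the string, then move the last character to the front.
On "fislyzmio": the first step gives "oimzylsif", and the second then gives "foimzylsi".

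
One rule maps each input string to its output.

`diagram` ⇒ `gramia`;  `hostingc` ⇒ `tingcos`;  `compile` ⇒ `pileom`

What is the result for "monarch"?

archon

What's happening: delete the first character, then move the first 2 characters to the end (rotate left by 2).
Starting from "monarch": after the first operation, "onarch"; after the second, "archon".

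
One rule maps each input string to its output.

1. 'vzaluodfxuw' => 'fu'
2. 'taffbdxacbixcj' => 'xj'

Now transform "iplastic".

tc

Each output is the input with this applied: keep every other character starting from the second (positions 2nd, 4th, 6th, ...), then keep only the last 2 characters.
Starting from "iplastic": after the first operation, "patc"; after the second, "tc".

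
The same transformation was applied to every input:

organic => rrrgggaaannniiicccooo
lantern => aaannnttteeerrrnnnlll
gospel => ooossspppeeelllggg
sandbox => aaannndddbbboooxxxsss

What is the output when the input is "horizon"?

Rule — move the first character to the end, then repeat every character 3 times.
Starting from "horizon": after the first operation, "orizonh"; after the second, "ooorrriiizzzooonnnhhh".
(Check on "sandbox": → "andboxs" → "aaannndddbbboooxxxsss" ✓)

ooorrriiizzzooonnnhhh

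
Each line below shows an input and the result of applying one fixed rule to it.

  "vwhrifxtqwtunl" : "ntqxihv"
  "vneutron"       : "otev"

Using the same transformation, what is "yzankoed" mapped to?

The rule is to keep every other character starting from the first (positions 1st, 3rd, 5th, ...), then reverse the string.
For "yzankoed", step one produces "yake"; step two turns that into "ekay".
(Check on "vneutron": → "veto" → "otev" ✓)

ekay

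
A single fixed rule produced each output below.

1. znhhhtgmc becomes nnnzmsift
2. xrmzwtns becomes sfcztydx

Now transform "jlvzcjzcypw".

bfipfievcpr

The pattern: shift every letter 6 places forward in the alphabet (wrapping around), then move the first 2 characters to the end (rotate left by 2).
Doing the same to "jlvzcjzcypw": "bfipfievcpr".
(Check on "xrmzwtns": → "dxsfczty" → "sfcztydx" ✓)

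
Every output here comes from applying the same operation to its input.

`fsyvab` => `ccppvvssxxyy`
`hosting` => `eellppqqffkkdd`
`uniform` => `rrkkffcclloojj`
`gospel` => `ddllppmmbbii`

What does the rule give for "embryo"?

bbjjyyoovvll

The pattern: shift every letter 3 places backward in the alphabet (wrapping around), then double every character.
"embryo" → "bjyovl" → "bbjjyyoovvll".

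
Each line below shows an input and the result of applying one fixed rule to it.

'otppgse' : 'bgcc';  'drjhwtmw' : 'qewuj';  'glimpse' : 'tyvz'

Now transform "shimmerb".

fuvzz

Each output is the input with this applied: shift every letter 13 places forward in the alphabet (wrapping around) — i.e. ROT13, then delete the last 3 characters.
Working it through for "shimmerb": intermediate "fuvzzreo", final "fuvzz".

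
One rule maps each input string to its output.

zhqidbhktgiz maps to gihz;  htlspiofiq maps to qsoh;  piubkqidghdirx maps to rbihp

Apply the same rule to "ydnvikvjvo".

ovvy

The transformation: keep one character in every 3, starting at position 1 (positions 1st, 4th, 7th, ...), then swap the first and last characters.
Applying both steps to "ydnvikvjvo": "yvvo", then "ovvy".
(Check on "htlspiofiq": → "hsoq" → "qsoh" ✓)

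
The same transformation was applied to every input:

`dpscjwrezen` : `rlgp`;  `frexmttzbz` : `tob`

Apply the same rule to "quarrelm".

wto

The transformation: shift every letter 2 places forward in the alphabet (wrapping around), then keep one character in every 3, starting at position 2 (positions 2nd, 5th, 8th, ...).
For "quarrelm", step one produces "swcttgno"; step two turns that into "wto".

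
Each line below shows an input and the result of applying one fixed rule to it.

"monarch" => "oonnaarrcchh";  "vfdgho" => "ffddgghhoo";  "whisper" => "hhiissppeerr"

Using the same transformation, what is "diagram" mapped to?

iiaaggrraamm

Looking at the pairs, the operation is to double every character, then delete the first 2 characters.
For "diagram" the result is "iiaaggrraamm".
(Check on "vfdgho": → "vvffddgghhoo" → "ffddgghhoo" ✓)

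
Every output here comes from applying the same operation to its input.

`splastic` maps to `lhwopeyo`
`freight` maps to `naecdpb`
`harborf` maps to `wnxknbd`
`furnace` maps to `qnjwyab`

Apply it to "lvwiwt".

Rule — move the first character to the end, then shift every letter 4 places backward in the alphabet (wrapping around).
For "lvwiwt", step one produces "vwiwtl"; step two turns that into "rsesph".

rsesph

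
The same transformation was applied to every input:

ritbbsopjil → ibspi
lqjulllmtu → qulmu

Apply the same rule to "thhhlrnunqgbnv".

hhruqbv

The transformation: keep every other character starting from the second (positions 2nd, 4th, 6th, ...).
Doing the same to "thhhlrnunqgbnv": "hhruqbv".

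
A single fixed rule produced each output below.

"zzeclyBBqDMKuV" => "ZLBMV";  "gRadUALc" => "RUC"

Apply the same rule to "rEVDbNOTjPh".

EBTH

The rule is to keep one character in every 3, starting at position 2 (positions 2nd, 5th, 8th, ...), then convert every letter to uppercase.
Starting from "rEVDbNOTjPh": after the first operation, "EbTh"; after the second, "EBTH".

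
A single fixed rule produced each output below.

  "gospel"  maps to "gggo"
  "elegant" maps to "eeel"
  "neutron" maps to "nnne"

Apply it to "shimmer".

In each case the input is transformed by: repeat every character 3 times, then keep only the first 4 characters.
Working it through for "shimmer": intermediate "ssshhhiiimmmmmmeeerrr", final "sssh".

sssh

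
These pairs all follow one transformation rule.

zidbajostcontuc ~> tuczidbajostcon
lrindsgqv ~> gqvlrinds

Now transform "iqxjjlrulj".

Looking at the pairs, the operation is to move the last 3 characters to the front (rotate right by 3).
"iqxjjlrulj" → "uljiqxjjlr".

uljiqxjjlr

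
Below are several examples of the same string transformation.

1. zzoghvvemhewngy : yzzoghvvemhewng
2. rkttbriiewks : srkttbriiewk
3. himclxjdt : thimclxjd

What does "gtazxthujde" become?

egtazxthujd

The transformation: move the last character to the front.
On "gtazxthujde" that produces "egtazxthujd".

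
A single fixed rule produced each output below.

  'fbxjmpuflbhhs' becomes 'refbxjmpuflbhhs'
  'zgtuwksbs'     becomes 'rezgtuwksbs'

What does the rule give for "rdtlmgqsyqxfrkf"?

rerdtlmgqsyqxfrkf

Each output is the input with this applied: prepend "re".
For "rdtlmgqsyqxfrkf" the result is "rerdtlmgqsyqxfrkf".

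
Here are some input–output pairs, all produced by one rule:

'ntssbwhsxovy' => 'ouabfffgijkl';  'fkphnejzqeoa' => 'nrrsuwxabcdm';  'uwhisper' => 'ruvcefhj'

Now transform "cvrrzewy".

preeijlm

Looking at the pairs, the operation is to sort the characters into alphabetical order, then shift every letter 13 places forward in the alphabet (wrapping around) — i.e. ROT13.
Applying both steps to "cvrrzewy": "cerrvwyz", then "preeijlm".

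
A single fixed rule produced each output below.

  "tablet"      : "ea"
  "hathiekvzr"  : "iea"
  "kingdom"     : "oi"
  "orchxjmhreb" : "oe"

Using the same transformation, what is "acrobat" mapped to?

Rule — sort the characters into reverse alphabetical order, then keep only the vowels.
"acrobat" → "trocbaa" → "oaa".

oaa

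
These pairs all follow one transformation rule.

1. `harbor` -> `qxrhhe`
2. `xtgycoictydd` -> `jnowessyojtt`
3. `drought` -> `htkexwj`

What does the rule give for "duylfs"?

ktboiv

The pattern: shift every letter 10 places backward in the alphabet (wrapping around), then swap each adjacent pair of characters (1↔2, 3↔4, ...).
For "duylfs", step one produces "tkobvi"; step two turns that into "ktboiv".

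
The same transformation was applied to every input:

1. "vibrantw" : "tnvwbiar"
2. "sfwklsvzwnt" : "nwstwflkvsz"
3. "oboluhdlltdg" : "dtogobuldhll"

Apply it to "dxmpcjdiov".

oidvmxcpdj

The rule is to move the last 3 characters to the front (rotate right by 3), then swap each adjacent pair of characters (1↔2, 3↔4, ...).
"dxmpcjdiov" → "oidvmxcpdj".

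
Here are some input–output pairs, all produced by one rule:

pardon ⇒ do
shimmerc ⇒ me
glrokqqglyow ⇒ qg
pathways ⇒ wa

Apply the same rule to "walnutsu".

The transformation: swap the front and back halves of the string, then keep only the first 2 characters.
"walnutsu" → "ut".

ut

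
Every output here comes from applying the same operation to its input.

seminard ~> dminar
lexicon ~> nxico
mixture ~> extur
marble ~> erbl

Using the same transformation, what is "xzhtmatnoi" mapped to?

ihtmatno

Looking at the pairs, the operation is to delete the first 2 characters, then move the last character to the front.
For "xzhtmatnoi", step one produces "htmatnoi"; step two turns that into "ihtmatno".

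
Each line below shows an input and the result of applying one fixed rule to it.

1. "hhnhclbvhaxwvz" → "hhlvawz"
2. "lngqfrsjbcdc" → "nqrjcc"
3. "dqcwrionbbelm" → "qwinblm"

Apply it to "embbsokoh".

mbooh

The pattern: swap each adjacent pair of characters (1↔2, 3↔4, ...), then keep every other character starting from the first (positions 1st, 3rd, 5th, ...).
On "embbsokoh" that produces "mbooh".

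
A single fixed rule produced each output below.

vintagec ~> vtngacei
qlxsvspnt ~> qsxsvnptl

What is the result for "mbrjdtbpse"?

mjrtdpbesb

The pattern: swap each adjacent pair of characters (1↔2, 3↔4, ...), then move the first character to the end.
Applying that to "mbrjdtbpse" gives "mjrtdpbesb".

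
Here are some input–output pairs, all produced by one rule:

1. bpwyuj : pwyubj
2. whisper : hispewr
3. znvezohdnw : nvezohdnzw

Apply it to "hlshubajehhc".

lshubajehhhc

The transformation: swap the first and last characters, then move the first character to the end.
Applying both steps to "hlshubajehhc": "clshubajehhh", then "lshubajehhhc".
(Check on "znvezohdnw": → "wnvezohdnz" → "nvezohdnzw" ✓)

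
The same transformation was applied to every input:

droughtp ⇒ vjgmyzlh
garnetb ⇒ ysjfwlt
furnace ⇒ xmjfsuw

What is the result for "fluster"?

The pattern: shift every letter 8 places backward in the alphabet (wrapping around).
Applying that to "fluster" gives "xdmklwj".

xdmklwj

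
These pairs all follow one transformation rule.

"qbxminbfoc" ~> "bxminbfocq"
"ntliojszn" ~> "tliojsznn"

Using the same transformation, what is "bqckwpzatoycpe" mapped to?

The pattern: move the first character to the end.
So "bqckwpzatoycpe" becomes "qckwpzatoycpeb".

qckwpzatoycpeb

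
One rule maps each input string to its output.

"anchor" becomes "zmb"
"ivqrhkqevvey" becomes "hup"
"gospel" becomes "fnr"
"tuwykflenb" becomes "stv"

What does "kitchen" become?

jhs

Rule — shift every letter 1 place backward in the alphabet (wrapping around), then keep only the first 3 characters.
For "kitchen", step one produces "jhsbgdm"; step two turns that into "jhs".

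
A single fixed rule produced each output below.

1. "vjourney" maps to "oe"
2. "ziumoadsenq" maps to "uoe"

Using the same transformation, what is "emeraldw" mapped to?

The rule is to keep every other character starting from the first (positions 1st, 3rd, 5th, ...), then keep only the vowels.
For "emeraldw", step one produces "eead"; step two turns that into "eea".
(Check on "ziumoadsenq": → "zuodeq" → "uoe" ✓)

eea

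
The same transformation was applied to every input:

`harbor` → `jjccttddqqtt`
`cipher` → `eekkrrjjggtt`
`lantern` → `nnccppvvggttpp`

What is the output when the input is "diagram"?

ffkkcciittccoo

In each case the input is transformed by: shift every letter 2 places forward in the alphabet (wrapping around), then double every character.
Applying that to "diagram" gives "ffkkcciittccoo".
(Check on "cipher": → "ekrjgt" → "eekkrrjjggtt" ✓)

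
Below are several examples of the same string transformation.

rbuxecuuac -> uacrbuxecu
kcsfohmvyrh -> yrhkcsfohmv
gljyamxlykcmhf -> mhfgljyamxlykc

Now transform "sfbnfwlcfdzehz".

In each case the input is transformed by: move the last 3 characters to the front (rotate right by 3).
Applying that to "sfbnfwlcfdzehz" gives "ehzsfbnfwlcfdz".

ehzsfbnfwlcfdz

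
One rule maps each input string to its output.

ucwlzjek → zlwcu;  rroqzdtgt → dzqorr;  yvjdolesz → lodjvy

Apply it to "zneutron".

The rule is to reverse the string, then delete the first 3 characters.
"zneutron" → "nortuenz" → "tuenz".

tuenz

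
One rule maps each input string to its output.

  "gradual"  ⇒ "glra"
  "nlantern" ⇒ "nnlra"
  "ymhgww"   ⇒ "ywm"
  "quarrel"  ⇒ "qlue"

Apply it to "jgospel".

jlge

The pattern: take characters alternately from the front and the back (1st, last, 2nd, 2nd-last, ...), then delete the last 3 characters.
Doing the same to "jgospel": "jlge".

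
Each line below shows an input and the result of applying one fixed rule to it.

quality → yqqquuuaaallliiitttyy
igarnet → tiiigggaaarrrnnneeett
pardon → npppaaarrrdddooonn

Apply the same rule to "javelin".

In each case the input is transformed by: repeat every character 3 times, then move the last character to the front.
"javelin" → "jjjaaavvveeellliiinnn" → "njjjaaavvveeellliiinn".

njjjaaavvveeellliiinn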